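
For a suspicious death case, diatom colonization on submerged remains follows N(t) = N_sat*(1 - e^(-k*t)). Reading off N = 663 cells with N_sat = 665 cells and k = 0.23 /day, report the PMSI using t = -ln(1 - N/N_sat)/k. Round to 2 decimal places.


PMSI from diatom colonization curve:
N / N_sat = 663 / 665 = 0.996992
1 - N/N_sat = 0.003008
ln(1 - N/N_sat) = -5.80648
t = -ln(1 - N/N_sat) / k = -(-5.80648) / 0.23 = 25.25 days

25.25


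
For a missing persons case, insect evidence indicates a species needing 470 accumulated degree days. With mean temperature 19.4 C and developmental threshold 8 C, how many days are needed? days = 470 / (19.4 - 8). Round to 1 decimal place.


Insect development time:
Effective temperature = avg_temp - T_base = 19.4 - 8 = 11.4 C
Days = ADD / effective_temp = 470 / 11.4 = 41.2 days

41.2


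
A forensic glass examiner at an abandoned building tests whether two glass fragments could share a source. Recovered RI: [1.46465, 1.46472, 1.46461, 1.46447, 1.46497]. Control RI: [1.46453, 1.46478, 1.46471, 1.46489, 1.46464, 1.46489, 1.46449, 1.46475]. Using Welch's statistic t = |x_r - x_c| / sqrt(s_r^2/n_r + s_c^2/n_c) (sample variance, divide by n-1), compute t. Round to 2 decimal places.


Welch's t-criterion for glass RI comparison:
Recovered mean = sum / n_r = 7.32342 / 5 = 1.464684
Control mean = sum / n_c = 11.71768 / 8 = 1.46471
Recovered sample variance s_r^2 = 3.388e-08
Control sample variance s_c^2 = 2.24286e-08
Welch SE (unpooled) = sqrt(s_r^2/n_r + s_c^2/n_c) = sqrt(6.776e-09 + 2.80357e-09) = sqrt(9.57957e-09) = 9.78753e-05
|mean_r - mean_c| = 2.6e-05
t = 2.6e-05 / 9.78753e-05 = 0.27

0.27


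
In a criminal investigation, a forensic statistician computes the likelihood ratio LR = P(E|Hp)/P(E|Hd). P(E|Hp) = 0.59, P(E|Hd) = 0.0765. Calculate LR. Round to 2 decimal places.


Likelihood ratio calculation:
LR = P(E|Hp) / P(E|Hd)
LR = 0.59 / 0.0765
LR = 7.71

7.71


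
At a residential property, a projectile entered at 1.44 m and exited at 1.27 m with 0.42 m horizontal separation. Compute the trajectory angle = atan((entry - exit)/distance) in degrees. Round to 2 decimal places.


Bullet trajectory angle:
Height difference = 1.44 - 1.27 = 0.17 m
angle = atan(0.17 / 0.42)
angle = atan(0.404762)
angle = 22.04 degrees

22.04


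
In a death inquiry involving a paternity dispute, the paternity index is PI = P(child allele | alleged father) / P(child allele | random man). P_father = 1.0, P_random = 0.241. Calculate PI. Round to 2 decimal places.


Paternity Index calculation:
PI = P(allele|father) / P(allele|random)
PI = 1.0 / 0.241
PI = 4.15

4.15


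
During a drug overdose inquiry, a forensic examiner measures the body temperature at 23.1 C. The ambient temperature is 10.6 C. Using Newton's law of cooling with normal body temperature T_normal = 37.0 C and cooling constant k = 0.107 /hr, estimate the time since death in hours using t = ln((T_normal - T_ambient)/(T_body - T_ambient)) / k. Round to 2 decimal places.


Using Newton's law of cooling:
t = ln((T_normal - T_ambient) / (T_body - T_ambient)) / k
T_normal - T_ambient = 26.4
T_body - T_ambient = 12.5
Ratio = 2.112
ln(ratio) = 0.747635
t = 0.747635 / 0.107 = 6.99 hours

6.99


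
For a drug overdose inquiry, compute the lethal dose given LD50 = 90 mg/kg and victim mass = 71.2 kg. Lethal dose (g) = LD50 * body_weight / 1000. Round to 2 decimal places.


Lethal dose calculation:
Lethal dose = LD50 * body_weight / 1000
= 90 * 71.2 / 1000
= 6408 / 1000
= 6.41 g

6.41


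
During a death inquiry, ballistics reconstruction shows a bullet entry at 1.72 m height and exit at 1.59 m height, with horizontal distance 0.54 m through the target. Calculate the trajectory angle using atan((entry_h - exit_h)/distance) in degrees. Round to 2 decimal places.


Bullet trajectory angle:
Height difference = 1.72 - 1.59 = 0.13 m
angle = atan(0.13 / 0.54)
angle = atan(0.240741)
angle = 13.54 degrees

13.54


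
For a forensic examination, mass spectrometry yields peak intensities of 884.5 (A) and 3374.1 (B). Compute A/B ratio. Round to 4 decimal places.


Spectral peak ratio:
Peak A = 884.5 counts
Peak B = 3374.1 counts
Ratio = 884.5 / 3374.1 = 0.2621

0.2621


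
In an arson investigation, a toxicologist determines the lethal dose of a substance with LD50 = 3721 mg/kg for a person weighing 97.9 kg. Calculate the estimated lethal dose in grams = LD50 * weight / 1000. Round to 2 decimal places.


Lethal dose calculation:
Lethal dose = LD50 * body_weight / 1000
= 3721 * 97.9 / 1000
= 364285.9 / 1000
= 364.29 g

364.29


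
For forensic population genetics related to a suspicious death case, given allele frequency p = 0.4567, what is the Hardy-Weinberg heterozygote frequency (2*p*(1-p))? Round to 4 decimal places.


Hardy-Weinberg heterozygote frequency:
q = 1 - p = 1 - 0.4567 = 0.5433
2pq = 2 * 0.4567 * 0.5433 = 0.4963

0.4963


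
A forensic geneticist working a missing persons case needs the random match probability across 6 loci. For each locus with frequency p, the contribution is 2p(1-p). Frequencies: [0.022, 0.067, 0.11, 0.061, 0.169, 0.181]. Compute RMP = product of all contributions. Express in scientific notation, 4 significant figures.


Computing RMP for 6 loci:
Locus 1: 2 * 0.022 * 0.978 = 0.043032
Locus 2: 2 * 0.067 * 0.933 = 0.125022
Locus 3: 2 * 0.11 * 0.89 = 0.1958
Locus 4: 2 * 0.061 * 0.939 = 0.114558
Locus 5: 2 * 0.169 * 0.831 = 0.280878
Locus 6: 2 * 0.181 * 0.819 = 0.296478
RMP = 1.005e-05

1.005e-05


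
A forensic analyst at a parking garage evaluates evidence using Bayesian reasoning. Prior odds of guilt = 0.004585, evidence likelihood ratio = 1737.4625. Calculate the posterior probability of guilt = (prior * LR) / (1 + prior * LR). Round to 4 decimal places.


Bayesian evidence evaluation:
Posterior odds = prior_odds * LR = 0.004585 * 1737.4625 = 7.966266
Posterior probability = posterior_odds / (1 + posterior_odds)
= 7.966266 / (1 + 7.966266)
= 7.966266 / 8.966266
= 0.8885

0.8885


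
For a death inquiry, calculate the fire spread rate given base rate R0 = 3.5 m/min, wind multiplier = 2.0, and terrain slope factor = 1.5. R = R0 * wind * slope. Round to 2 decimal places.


Fire spread rate calculation:
R = R0 * wind_factor * slope_factor
= 3.5 * 2.0 * 1.5
= 7 * 1.5
= 10.50 m/min

10.50


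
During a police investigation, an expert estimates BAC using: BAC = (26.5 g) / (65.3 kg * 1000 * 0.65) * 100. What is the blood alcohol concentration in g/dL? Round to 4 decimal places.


Applying the Widmark formula:
BAC = (dose_g / (body_wt * 1000 * r)) * 100
Denominator = 65.3 * 1000 * 0.65 = 42445
BAC = (26.5 / 42445) * 100
BAC = 0.0624 g/dL

0.0624


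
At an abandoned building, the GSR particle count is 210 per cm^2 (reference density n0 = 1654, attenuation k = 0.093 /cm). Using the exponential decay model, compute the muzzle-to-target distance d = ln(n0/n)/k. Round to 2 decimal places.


GSR distance calculation:
n0/n = 1654 / 210 = 7.87619
ln(n0/n) = 2.063844
d = 2.063844 / 0.093 = 22.19 cm

22.19


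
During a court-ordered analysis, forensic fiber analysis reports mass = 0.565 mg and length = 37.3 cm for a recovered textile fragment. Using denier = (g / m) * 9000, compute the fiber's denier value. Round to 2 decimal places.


Denier calculation:
Mass in grams = 0.565 mg / 1000 = 0.000565 g
Length in meters = 37.3 cm / 100 = 0.373 m
Linear density = mass / length = 0.000565 / 0.373 = 0.00151475 g/m
Denier = (g/m) * 9000 = 0.00151475 * 9000 = 13.63

13.63


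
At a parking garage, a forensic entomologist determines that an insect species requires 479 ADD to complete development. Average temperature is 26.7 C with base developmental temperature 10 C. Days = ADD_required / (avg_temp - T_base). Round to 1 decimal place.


Insect development time:
Effective temperature = avg_temp - T_base = 26.7 - 10 = 16.7 C
Days = ADD / effective_temp = 479 / 16.7 = 28.7 days

28.7


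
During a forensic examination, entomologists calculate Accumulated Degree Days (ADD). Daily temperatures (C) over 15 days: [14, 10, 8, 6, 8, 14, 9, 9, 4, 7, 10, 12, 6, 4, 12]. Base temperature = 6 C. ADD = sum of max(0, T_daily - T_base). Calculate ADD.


Computing ADD day by day:
Day 1: max(0, 14 - 6) = 8
Day 2: max(0, 10 - 6) = 4
Day 3: max(0, 8 - 6) = 2
Day 4: max(0, 6 - 6) = 0
Day 5: max(0, 8 - 6) = 2
Day 6: max(0, 14 - 6) = 8
Day 7: max(0, 9 - 6) = 3
Day 8: max(0, 9 - 6) = 3
Day 9: max(0, 4 - 6) = 0
Day 10: max(0, 7 - 6) = 1
Day 11: max(0, 10 - 6) = 4
Day 12: max(0, 12 - 6) = 6
Day 13: max(0, 6 - 6) = 0
Day 14: max(0, 4 - 6) = 0
Day 15: max(0, 12 - 6) = 6
Total ADD = 47

47


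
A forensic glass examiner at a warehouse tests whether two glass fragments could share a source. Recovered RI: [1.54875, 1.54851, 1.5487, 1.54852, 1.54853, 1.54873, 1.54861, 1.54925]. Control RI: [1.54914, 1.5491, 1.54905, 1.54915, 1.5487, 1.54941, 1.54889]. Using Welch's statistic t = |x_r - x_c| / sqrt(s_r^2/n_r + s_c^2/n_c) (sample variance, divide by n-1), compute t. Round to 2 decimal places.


Welch's t-criterion for glass RI comparison:
Recovered mean = sum / n_r = 12.3896 / 8 = 1.5487
Control mean = sum / n_c = 10.84344 / 7 = 1.5490629
Recovered sample variance s_r^2 = 5.87714e-08
Control sample variance s_c^2 = 4.95238e-08
Welch SE (unpooled) = sqrt(s_r^2/n_r + s_c^2/n_c) = sqrt(7.34643e-09 + 7.07483e-09) = sqrt(1.44213e-08) = 0.000120089
|mean_r - mean_c| = 0.000362857
t = 0.000362857 / 0.000120089 = 3.02

3.02


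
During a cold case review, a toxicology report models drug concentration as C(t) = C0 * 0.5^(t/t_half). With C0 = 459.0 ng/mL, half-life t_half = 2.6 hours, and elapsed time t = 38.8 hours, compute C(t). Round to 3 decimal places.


Drug concentration decay:
Number of half-lives = t / t_half = 38.8 / 2.6 = 14.923077
Decay factor = 0.5^14.923077 = 0.00003219
C(t) = 459.0 * 0.00003219 = 0.015 ng/mL

0.015


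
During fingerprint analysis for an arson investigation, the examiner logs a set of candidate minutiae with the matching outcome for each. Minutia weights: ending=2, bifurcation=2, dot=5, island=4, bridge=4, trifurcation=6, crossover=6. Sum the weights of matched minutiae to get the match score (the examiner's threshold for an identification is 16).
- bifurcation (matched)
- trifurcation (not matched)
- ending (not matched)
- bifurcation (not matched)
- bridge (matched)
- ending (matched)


Weighted minutiae match score:
  bifurcation: matched, +2 (running total 2)
  trifurcation: not matched, +0
  ending: not matched, +0
  bifurcation: not matched, +0
  bridge: matched, +4 (running total 6)
  ending: matched, +2 (running total 8)
Total score = 8
Threshold = 16; verdict = inconclusive

8


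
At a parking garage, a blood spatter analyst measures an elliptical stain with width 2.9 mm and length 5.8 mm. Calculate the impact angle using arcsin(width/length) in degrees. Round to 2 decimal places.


Blood spatter impact angle calculation:
width / length = 2.9 / 5.8 = 0.5
angle = arcsin(0.5)
angle = 30.00 degrees

30.00


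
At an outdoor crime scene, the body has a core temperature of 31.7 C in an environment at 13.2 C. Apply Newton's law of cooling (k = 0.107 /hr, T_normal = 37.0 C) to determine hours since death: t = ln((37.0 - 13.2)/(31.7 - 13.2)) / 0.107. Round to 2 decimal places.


Using Newton's law of cooling:
t = ln((T_normal - T_ambient) / (T_body - T_ambient)) / k
T_normal - T_ambient = 23.8
T_body - T_ambient = 18.5
Ratio = 1.286486
ln(ratio) = 0.251914
t = 0.251914 / 0.107 = 2.35 hours

2.35


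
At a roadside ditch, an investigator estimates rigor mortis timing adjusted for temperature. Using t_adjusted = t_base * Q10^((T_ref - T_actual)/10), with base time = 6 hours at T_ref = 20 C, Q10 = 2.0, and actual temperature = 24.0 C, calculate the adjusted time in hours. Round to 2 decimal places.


Rigor mortis time adjustment:
Exponent = (T_ref - T_actual) / 10 = (20 - 24.0) / 10 = -0.4
Q10 factor = 2.0^-0.4 = 0.75786
t_adjusted = 6 * 0.75786 = 4.55 hours

4.55


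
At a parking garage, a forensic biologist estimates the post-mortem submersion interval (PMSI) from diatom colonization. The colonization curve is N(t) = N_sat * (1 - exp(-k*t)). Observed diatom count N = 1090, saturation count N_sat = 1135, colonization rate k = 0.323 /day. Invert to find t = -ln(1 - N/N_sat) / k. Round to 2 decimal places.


PMSI from diatom colonization curve:
N / N_sat = 1090 / 1135 = 0.960352
1 - N/N_sat = 0.039648
ln(1 - N/N_sat) = -3.227715
t = -ln(1 - N/N_sat) / k = -(-3.227715) / 0.323 = 9.99 days

9.99


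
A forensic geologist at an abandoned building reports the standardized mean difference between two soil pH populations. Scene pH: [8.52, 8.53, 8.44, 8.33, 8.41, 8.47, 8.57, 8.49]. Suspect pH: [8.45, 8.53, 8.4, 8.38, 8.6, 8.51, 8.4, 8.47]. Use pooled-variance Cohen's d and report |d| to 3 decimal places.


Pooled-variance Cohen's d for soil pH comparison:
Scene mean = 67.76 / 8 = 8.47
Suspect mean = 67.74 / 8 = 8.4675
Scene sample variance s_s^2 = 0.0058
Suspect sample variance s_c^2 = 0.005764
Pooled variance = ((n_s-1)*s_s^2 + (n_c-1)*s_c^2) / (n_s + n_c - 2) = 0.005782
Pooled SD = sqrt(0.005782) = 0.076039
Mean difference = 0.0025
|d| = |0.0025| / 0.076039 = 0.033

0.033


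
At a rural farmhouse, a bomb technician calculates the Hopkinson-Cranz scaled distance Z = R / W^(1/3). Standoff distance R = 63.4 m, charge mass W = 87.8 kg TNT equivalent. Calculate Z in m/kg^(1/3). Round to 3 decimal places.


Scaled distance calculation:
W^(1/3) = 87.8^(1/3) = 4.444588
Z = R / W^(1/3) = 63.4 / 4.444588
Z = 14.265 m/kg^(1/3)

14.265


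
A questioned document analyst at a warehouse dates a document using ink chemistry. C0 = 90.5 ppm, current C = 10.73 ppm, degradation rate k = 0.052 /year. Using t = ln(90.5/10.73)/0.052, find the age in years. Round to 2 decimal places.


Document age estimation:
C0/C = 90.5 / 10.73 = 8.434296
ln(C0/C) = 2.132306
t = 2.132306 / 0.052 = 41.01 years

41.01


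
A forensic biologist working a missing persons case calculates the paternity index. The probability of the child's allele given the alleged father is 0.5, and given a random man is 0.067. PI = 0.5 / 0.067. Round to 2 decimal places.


Paternity Index calculation:
PI = P(allele|father) / P(allele|random)
PI = 0.5 / 0.067
PI = 7.46

7.46


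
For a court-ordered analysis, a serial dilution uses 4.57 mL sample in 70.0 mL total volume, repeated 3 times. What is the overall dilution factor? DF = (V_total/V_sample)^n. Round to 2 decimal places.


Dilution factor calculation:
Single dilution = V_total / V_sample = 70.0 / 4.57 ≈ 15.317287
Number of dilutions = 3
Total DF = (70.0 / 4.57)^3 (full precision, rounded at the end) = 3593.73

3593.73


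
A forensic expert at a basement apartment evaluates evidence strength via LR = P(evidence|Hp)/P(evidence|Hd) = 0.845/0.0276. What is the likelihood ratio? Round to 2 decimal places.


Likelihood ratio calculation:
LR = P(E|Hp) / P(E|Hd)
LR = 0.845 / 0.0276
LR = 30.62

30.62


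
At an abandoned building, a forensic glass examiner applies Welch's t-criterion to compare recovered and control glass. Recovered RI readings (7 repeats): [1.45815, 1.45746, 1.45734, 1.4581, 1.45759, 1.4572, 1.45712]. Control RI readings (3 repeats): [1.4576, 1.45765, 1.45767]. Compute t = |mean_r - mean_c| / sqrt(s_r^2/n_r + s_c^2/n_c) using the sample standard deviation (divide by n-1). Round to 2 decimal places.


Welch's t-criterion for glass RI comparison:
Recovered mean = sum / n_r = 10.20296 / 7 = 1.4575657
Control mean = sum / n_c = 4.37292 / 3 = 1.45764
Recovered sample variance s_r^2 = 1.70329e-07
Control sample variance s_c^2 = 1.3e-09
Welch SE (unpooled) = sqrt(s_r^2/n_r + s_c^2/n_c) = sqrt(2.43327e-08 + 4.33333e-10) = sqrt(2.4766e-08) = 0.000157372
|mean_r - mean_c| = 7.42857e-05
t = 7.42857e-05 / 0.000157372 = 0.47

0.47


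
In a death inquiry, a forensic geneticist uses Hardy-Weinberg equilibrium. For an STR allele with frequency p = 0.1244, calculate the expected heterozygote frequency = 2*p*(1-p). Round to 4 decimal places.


Hardy-Weinberg heterozygote frequency:
q = 1 - p = 1 - 0.1244 = 0.8756
2pq = 2 * 0.1244 * 0.8756 = 0.2178

0.2178


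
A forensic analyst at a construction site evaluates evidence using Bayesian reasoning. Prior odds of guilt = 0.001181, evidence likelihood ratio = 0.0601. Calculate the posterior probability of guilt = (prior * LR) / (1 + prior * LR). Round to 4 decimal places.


Bayesian evidence evaluation:
Posterior odds = prior_odds * LR = 0.001181 * 0.0601 = 0.0000709781
Posterior probability = posterior_odds / (1 + posterior_odds)
= 0.0000709781 / (1 + 0.0000709781)
= 0.0000709781 / 1.0000709781
= 0.0001

0.0001


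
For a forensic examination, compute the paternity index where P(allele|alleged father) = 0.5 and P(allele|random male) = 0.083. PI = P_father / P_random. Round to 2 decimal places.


Paternity Index calculation:
PI = P(allele|father) / P(allele|random)
PI = 0.5 / 0.083
PI = 6.02

6.02


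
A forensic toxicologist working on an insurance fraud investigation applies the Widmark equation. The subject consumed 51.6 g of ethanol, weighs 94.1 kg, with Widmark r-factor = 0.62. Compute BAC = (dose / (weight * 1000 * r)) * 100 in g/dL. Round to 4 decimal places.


Applying the Widmark formula:
BAC = (dose_g / (body_wt * 1000 * r)) * 100
Denominator = 94.1 * 1000 * 0.62 = 58342
BAC = (51.6 / 58342) * 100
BAC = 0.0884 g/dL

0.0884


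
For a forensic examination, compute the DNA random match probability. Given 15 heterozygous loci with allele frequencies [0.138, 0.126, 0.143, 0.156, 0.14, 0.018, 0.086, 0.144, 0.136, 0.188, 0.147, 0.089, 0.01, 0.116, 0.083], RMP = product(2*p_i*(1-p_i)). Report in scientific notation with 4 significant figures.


Computing RMP for 15 loci:
Locus 1: 2 * 0.138 * 0.862 = 0.237912
Locus 2: 2 * 0.126 * 0.874 = 0.220248
Locus 3: 2 * 0.143 * 0.857 = 0.245102
Locus 4: 2 * 0.156 * 0.844 = 0.263328
Locus 5: 2 * 0.14 * 0.86 = 0.2408
Locus 6: 2 * 0.018 * 0.982 = 0.035352
Locus 7: 2 * 0.086 * 0.914 = 0.157208
Locus 8: 2 * 0.144 * 0.856 = 0.246528
Locus 9: 2 * 0.136 * 0.864 = 0.235008
Locus 10: 2 * 0.188 * 0.812 = 0.305312
Locus 11: 2 * 0.147 * 0.853 = 0.250782
Locus 12: 2 * 0.089 * 0.911 = 0.162158
Locus 13: 2 * 0.01 * 0.99 = 0.0198
Locus 14: 2 * 0.116 * 0.884 = 0.205088
Locus 15: 2 * 0.083 * 0.917 = 0.152222
RMP = 2.012e-12

2.012e-12


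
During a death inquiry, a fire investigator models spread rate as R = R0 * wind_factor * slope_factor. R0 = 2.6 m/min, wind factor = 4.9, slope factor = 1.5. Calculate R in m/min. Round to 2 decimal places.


Fire spread rate calculation:
R = R0 * wind_factor * slope_factor
= 2.6 * 4.9 * 1.5
= 12.74 * 1.5
= 19.11 m/min

19.11


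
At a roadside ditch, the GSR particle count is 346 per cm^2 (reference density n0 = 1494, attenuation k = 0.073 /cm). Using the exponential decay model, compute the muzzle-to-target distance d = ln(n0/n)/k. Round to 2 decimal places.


GSR distance calculation:
n0/n = 1494 / 346 = 4.317919
ln(n0/n) = 1.462774
d = 1.462774 / 0.073 = 20.04 cm

20.04


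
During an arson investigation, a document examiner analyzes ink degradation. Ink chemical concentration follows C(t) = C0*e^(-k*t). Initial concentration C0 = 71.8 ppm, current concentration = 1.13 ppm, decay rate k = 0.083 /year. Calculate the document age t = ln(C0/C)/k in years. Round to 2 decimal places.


Document age estimation:
C0/C = 71.8 / 1.13 = 63.539823
ln(C0/C) = 4.151667
t = 4.151667 / 0.083 = 50.02 years

50.02


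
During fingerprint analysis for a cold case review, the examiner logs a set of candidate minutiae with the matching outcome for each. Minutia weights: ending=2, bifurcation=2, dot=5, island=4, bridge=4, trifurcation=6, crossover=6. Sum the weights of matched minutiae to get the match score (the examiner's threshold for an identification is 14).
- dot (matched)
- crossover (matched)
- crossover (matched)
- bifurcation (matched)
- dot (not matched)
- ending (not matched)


Weighted minutiae match score:
  dot: matched, +5 (running total 5)
  crossover: matched, +6 (running total 11)
  crossover: matched, +6 (running total 17)
  bifurcation: matched, +2 (running total 19)
  dot: not matched, +0
  ending: not matched, +0
Total score = 19
Threshold = 14; verdict = identification

19


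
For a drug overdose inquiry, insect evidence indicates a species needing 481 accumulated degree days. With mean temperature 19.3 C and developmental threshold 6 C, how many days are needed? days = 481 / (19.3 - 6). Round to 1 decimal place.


Insect development time:
Effective temperature = avg_temp - T_base = 19.3 - 6 = 13.3 C
Days = ADD / effective_temp = 481 / 13.3 = 36.2 days

36.2


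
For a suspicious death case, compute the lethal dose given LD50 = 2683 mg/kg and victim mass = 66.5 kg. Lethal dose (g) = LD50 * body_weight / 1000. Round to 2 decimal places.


Lethal dose calculation:
Lethal dose = LD50 * body_weight / 1000
= 2683 * 66.5 / 1000
= 178419.5 / 1000
= 178.42 g

178.42


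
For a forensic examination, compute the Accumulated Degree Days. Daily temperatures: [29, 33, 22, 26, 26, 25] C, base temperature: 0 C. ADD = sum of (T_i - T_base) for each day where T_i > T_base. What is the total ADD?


Computing ADD day by day:
Day 1: max(0, 29 - 0) = 29
Day 2: max(0, 33 - 0) = 33
Day 3: max(0, 22 - 0) = 22
Day 4: max(0, 26 - 0) = 26
Day 5: max(0, 26 - 0) = 26
Day 6: max(0, 25 - 0) = 25
Total ADD = 161

161


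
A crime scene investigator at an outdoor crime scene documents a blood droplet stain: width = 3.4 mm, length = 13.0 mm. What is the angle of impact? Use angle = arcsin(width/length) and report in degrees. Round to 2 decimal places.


Blood spatter impact angle calculation:
width / length = 3.4 / 13.0 = 0.261538
angle = arcsin(0.261538)
angle = 15.16 degrees

15.16


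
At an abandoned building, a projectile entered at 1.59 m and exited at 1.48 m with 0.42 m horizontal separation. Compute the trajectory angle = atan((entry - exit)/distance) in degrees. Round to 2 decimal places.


Bullet trajectory angle:
Height difference = 1.59 - 1.48 = 0.11 m
angle = atan(0.11 / 0.42)
angle = atan(0.261905)
angle = 14.68 degrees

14.68


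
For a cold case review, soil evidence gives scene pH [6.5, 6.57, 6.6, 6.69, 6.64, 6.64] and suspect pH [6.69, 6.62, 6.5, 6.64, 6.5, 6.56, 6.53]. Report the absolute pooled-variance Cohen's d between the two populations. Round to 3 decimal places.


Pooled-variance Cohen's d for soil pH comparison:
Scene mean = 39.64 / 6 = 6.606667
Suspect mean = 46.04 / 7 = 6.577143
Scene sample variance s_s^2 = 0.004387
Suspect sample variance s_c^2 = 0.00549
Pooled variance = ((n_s-1)*s_s^2 + (n_c-1)*s_c^2) / (n_s + n_c - 2) = 0.004989
Pooled SD = sqrt(0.004989) = 0.070633
Mean difference = 0.029524
|d| = |0.029524| / 0.070633 = 0.418

0.418


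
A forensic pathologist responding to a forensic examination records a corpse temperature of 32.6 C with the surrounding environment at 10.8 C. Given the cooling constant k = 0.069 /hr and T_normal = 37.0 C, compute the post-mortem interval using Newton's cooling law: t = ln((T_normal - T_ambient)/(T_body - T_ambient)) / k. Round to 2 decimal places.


Using Newton's law of cooling:
t = ln((T_normal - T_ambient) / (T_body - T_ambient)) / k
T_normal - T_ambient = 26.2
T_body - T_ambient = 21.8
Ratio = 1.201835
ln(ratio) = 0.18385
t = 0.18385 / 0.069 = 2.66 hours

2.66


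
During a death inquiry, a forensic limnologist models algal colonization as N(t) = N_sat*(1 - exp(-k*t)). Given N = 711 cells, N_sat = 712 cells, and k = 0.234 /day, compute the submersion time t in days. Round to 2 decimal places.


PMSI from diatom colonization curve:
N / N_sat = 711 / 712 = 0.998596
1 - N/N_sat = 0.001404
ln(1 - N/N_sat) = -6.56843
t = -ln(1 - N/N_sat) / k = -(-6.56843) / 0.234 = 28.07 days

28.07


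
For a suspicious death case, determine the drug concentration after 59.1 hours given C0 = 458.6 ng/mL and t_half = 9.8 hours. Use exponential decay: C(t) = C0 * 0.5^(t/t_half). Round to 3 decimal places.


Drug concentration decay:
Number of half-lives = t / t_half = 59.1 / 9.8 = 6.030612
Decay factor = 0.5^6.030612 = 0.01529695
C(t) = 458.6 * 0.01529695 = 7.015 ng/mL

7.015


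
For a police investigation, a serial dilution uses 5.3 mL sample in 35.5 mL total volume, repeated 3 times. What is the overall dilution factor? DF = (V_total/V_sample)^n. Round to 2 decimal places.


Dilution factor calculation:
Single dilution = V_total / V_sample = 35.5 / 5.3 ≈ 6.698113
Number of dilutions = 3
Total DF = (35.5 / 5.3)^3 (full precision, rounded at the end) = 300.51

300.51


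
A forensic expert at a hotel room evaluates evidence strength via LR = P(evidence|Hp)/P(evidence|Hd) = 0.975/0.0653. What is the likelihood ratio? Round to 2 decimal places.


Likelihood ratio calculation:
LR = P(E|Hp) / P(E|Hd)
LR = 0.975 / 0.0653
LR = 14.93

14.93


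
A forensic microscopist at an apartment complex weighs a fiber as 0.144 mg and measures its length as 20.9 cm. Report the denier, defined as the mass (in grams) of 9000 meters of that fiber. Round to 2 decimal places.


Denier calculation:
Mass in grams = 0.144 mg / 1000 = 0.000144 g
Length in meters = 20.9 cm / 100 = 0.209 m
Linear density = mass / length = 0.000144 / 0.209 = 0.000689 g/m
Denier = (g/m) * 9000 = 0.000689 * 9000 = 6.20

6.20


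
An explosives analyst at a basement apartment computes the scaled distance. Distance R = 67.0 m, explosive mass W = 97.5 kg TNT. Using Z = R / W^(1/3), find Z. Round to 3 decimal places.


Scaled distance calculation:
W^(1/3) = 97.5^(1/3) = 4.602582
Z = R / W^(1/3) = 67.0 / 4.602582
Z = 14.557 m/kg^(1/3)

14.557


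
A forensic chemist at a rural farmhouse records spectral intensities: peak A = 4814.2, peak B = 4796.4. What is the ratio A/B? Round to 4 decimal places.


Spectral peak ratio:
Peak A = 4814.2 counts
Peak B = 4796.4 counts
Ratio = 4814.2 / 4796.4 = 1.0037

1.0037


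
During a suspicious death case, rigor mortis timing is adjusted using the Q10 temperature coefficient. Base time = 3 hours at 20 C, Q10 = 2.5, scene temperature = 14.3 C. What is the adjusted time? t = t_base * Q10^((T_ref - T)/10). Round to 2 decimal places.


Rigor mortis time adjustment:
Exponent = (T_ref - T_actual) / 10 = (20 - 14.3) / 10 = 0.57
Q10 factor = 2.5^0.57 = 1.68588
t_adjusted = 3 * 1.68588 = 5.06 hours

5.06


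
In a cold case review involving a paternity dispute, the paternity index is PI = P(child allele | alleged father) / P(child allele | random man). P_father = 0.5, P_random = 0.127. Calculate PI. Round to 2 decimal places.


Paternity Index calculation:
PI = P(allele|father) / P(allele|random)
PI = 0.5 / 0.127
PI = 3.94

3.94


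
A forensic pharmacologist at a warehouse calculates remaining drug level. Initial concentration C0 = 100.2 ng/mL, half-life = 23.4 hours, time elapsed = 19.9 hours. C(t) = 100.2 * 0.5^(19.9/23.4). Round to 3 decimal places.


Drug concentration decay:
Number of half-lives = t / t_half = 19.9 / 23.4 = 0.850427
Decay factor = 0.5^0.850427 = 0.55462056
C(t) = 100.2 * 0.55462056 = 55.573 ng/mL

55.573


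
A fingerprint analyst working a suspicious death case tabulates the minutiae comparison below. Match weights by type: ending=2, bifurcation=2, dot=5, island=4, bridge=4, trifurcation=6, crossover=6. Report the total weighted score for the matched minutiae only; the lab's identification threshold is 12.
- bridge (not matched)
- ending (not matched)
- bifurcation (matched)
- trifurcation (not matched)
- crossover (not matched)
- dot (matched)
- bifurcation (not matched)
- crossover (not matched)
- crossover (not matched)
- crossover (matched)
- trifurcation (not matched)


Weighted minutiae match score:
  bridge: not matched, +0
  ending: not matched, +0
  bifurcation: matched, +2 (running total 2)
  trifurcation: not matched, +0
  crossover: not matched, +0
  dot: matched, +5 (running total 7)
  bifurcation: not matched, +0
  crossover: not matched, +0
  crossover: not matched, +0
  crossover: matched, +6 (running total 13)
  trifurcation: not matched, +0
Total score = 13
Threshold = 12; verdict = identification

13


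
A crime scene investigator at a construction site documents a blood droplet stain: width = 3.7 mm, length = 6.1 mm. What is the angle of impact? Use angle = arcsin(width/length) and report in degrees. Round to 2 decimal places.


Blood spatter impact angle calculation:
width / length = 3.7 / 6.1 = 0.606557
angle = arcsin(0.606557)
angle = 37.34 degrees

37.34


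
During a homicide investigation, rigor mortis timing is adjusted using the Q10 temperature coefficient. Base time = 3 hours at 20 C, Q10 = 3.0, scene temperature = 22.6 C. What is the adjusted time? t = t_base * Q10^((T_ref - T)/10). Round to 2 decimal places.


Rigor mortis time adjustment:
Exponent = (T_ref - T_actual) / 10 = (20 - 22.6) / 10 = -0.26
Q10 factor = 3.0^-0.26 = 0.75153
t_adjusted = 3 * 0.75153 = 2.25 hours

2.25


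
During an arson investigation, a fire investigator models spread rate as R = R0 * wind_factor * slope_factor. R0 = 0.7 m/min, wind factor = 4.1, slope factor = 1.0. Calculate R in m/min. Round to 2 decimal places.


Fire spread rate calculation:
R = R0 * wind_factor * slope_factor
= 0.7 * 4.1 * 1.0
= 2.87 * 1.0
= 2.87 m/min

2.87


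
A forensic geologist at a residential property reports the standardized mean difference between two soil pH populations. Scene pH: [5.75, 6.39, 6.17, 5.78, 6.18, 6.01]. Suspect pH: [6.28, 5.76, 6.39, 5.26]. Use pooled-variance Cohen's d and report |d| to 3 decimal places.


Pooled-variance Cohen's d for soil pH comparison:
Scene mean = 36.28 / 6 = 6.046667
Suspect mean = 23.69 / 4 = 5.9225
Scene sample variance s_s^2 = 0.062267
Suspect sample variance s_c^2 = 0.270558
Pooled variance = ((n_s-1)*s_s^2 + (n_c-1)*s_c^2) / (n_s + n_c - 2) = 0.140376
Pooled SD = sqrt(0.140376) = 0.374668
Mean difference = 0.124167
|d| = |0.124167| / 0.374668 = 0.331

0.331


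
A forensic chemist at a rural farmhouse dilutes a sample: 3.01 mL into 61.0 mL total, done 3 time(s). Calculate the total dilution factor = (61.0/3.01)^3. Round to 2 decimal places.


Dilution factor calculation:
Single dilution = V_total / V_sample = 61.0 / 3.01 ≈ 20.265781
Number of dilutions = 3
Total DF = (61.0 / 3.01)^3 (full precision, rounded at the end) = 8323.19

8323.19


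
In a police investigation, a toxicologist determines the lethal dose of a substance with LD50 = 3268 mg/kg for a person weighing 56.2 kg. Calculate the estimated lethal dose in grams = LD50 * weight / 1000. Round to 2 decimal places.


Lethal dose calculation:
Lethal dose = LD50 * body_weight / 1000
= 3268 * 56.2 / 1000
= 183661.6 / 1000
= 183.66 g

183.66


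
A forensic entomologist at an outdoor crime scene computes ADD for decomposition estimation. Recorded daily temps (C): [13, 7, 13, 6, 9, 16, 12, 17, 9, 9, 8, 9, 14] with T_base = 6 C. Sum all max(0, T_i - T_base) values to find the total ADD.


Computing ADD day by day:
Day 1: max(0, 13 - 6) = 7
Day 2: max(0, 7 - 6) = 1
Day 3: max(0, 13 - 6) = 7
Day 4: max(0, 6 - 6) = 0
Day 5: max(0, 9 - 6) = 3
Day 6: max(0, 16 - 6) = 10
Day 7: max(0, 12 - 6) = 6
Day 8: max(0, 17 - 6) = 11
Day 9: max(0, 9 - 6) = 3
Day 10: max(0, 9 - 6) = 3
Day 11: max(0, 8 - 6) = 2
Day 12: max(0, 9 - 6) = 3
Day 13: max(0, 14 - 6) = 8
Total ADD = 64

64


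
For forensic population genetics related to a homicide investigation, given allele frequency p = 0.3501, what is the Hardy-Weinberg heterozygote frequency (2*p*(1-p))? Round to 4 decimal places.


Hardy-Weinberg heterozygote frequency:
q = 1 - p = 1 - 0.3501 = 0.6499
2pq = 2 * 0.3501 * 0.6499 = 0.4551

0.4551


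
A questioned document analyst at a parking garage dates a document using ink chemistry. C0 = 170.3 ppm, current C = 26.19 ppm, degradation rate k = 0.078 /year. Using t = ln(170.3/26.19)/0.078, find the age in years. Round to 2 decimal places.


Document age estimation:
C0/C = 170.3 / 26.19 = 6.502482
ln(C0/C) = 1.872184
t = 1.872184 / 0.078 = 24.00 years

24.00


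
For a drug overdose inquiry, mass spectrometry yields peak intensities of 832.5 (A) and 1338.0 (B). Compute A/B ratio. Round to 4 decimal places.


Spectral peak ratio:
Peak A = 832.5 counts
Peak B = 1338.0 counts
Ratio = 832.5 / 1338.0 = 0.6222

0.6222


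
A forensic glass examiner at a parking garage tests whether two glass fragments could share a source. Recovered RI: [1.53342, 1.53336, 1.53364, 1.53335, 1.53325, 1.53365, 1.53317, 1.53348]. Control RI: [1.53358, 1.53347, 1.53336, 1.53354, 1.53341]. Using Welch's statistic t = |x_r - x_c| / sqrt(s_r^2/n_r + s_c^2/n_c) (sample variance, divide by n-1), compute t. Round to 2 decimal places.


Welch's t-criterion for glass RI comparison:
Recovered mean = sum / n_r = 12.26732 / 8 = 1.533415
Control mean = sum / n_c = 7.66736 / 5 = 1.533472
Recovered sample variance s_r^2 = 2.92286e-08
Control sample variance s_c^2 = 8.17e-09
Welch SE (unpooled) = sqrt(s_r^2/n_r + s_c^2/n_c) = sqrt(3.65357e-09 + 1.634e-09) = sqrt(5.28757e-09) = 7.27157e-05
|mean_r - mean_c| = 5.7e-05
t = 5.7e-05 / 7.27157e-05 = 0.78

0.78


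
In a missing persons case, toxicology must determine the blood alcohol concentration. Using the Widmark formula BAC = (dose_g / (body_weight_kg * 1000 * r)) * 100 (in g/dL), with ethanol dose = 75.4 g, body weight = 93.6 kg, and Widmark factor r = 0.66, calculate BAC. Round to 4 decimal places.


Applying the Widmark formula:
BAC = (dose_g / (body_wt * 1000 * r)) * 100
Denominator = 93.6 * 1000 * 0.66 = 61776
BAC = (75.4 / 61776) * 100
BAC = 0.1221 g/dL

0.1221


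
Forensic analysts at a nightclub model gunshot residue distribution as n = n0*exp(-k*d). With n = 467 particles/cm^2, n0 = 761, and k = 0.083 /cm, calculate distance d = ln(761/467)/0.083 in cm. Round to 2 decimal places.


GSR distance calculation:
n0/n = 761 / 467 = 1.62955
ln(n0/n) = 0.488304
d = 0.488304 / 0.083 = 5.88 cm

5.88


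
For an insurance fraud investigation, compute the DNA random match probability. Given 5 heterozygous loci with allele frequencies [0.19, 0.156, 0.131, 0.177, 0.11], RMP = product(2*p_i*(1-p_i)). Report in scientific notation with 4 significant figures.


Computing RMP for 5 loci:
Locus 1: 2 * 0.19 * 0.81 = 0.3078
Locus 2: 2 * 0.156 * 0.844 = 0.263328
Locus 3: 2 * 0.131 * 0.869 = 0.227678
Locus 4: 2 * 0.177 * 0.823 = 0.291342
Locus 5: 2 * 0.11 * 0.89 = 0.1958
RMP = 1.053e-03

1.053e-03


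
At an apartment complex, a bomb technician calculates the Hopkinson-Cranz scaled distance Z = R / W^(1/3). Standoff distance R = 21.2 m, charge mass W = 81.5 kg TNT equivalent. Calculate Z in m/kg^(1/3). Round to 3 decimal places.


Scaled distance calculation:
W^(1/3) = 81.5^(1/3) = 4.335633
Z = R / W^(1/3) = 21.2 / 4.335633
Z = 4.890 m/kg^(1/3)

4.890


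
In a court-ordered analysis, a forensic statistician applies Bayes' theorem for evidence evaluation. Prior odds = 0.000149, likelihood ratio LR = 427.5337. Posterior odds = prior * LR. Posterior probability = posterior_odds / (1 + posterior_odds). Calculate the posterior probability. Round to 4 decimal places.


Bayesian evidence evaluation:
Posterior odds = prior_odds * LR = 0.000149 * 427.5337 = 0.06370252
Posterior probability = posterior_odds / (1 + posterior_odds)
= 0.06370252 / (1 + 0.06370252)
= 0.06370252 / 1.06370252
= 0.0599

0.0599


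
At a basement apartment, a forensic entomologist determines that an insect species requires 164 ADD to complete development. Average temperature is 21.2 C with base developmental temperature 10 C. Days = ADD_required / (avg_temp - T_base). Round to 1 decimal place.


Insect development time:
Effective temperature = avg_temp - T_base = 21.2 - 10 = 11.2 C
Days = ADD / effective_temp = 164 / 11.2 = 14.6 days

14.6


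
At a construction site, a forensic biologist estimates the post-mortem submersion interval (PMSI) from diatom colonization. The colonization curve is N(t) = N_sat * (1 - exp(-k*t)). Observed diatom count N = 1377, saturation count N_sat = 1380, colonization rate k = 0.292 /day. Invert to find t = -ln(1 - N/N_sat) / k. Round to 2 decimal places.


PMSI from diatom colonization curve:
N / N_sat = 1377 / 1380 = 0.997826
1 - N/N_sat = 0.002174
ln(1 - N/N_sat) = -6.131186
t = -ln(1 - N/N_sat) / k = -(-6.131186) / 0.292 = 21.00 days

21.00


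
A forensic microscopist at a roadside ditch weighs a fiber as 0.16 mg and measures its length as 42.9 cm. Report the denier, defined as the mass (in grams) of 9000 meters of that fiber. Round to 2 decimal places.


Denier calculation:
Mass in grams = 0.16 mg / 1000 = 0.00016 g
Length in meters = 42.9 cm / 100 = 0.429 m
Linear density = mass / length = 0.00016 / 0.429 = 0.00037296 g/m
Denier = (g/m) * 9000 = 0.00037296 * 9000 = 3.36

3.36


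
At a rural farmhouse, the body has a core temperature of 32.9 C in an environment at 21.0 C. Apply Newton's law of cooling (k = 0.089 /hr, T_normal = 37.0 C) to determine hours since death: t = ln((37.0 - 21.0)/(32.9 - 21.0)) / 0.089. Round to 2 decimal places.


Using Newton's law of cooling:
t = ln((T_normal - T_ambient) / (T_body - T_ambient)) / k
T_normal - T_ambient = 16.0
T_body - T_ambient = 11.9
Ratio = 1.344538
ln(ratio) = 0.29605
t = 0.29605 / 0.089 = 3.33 hours

3.33


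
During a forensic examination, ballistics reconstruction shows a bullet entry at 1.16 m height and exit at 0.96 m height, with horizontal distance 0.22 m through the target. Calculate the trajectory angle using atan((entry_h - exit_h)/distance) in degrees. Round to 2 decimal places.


Bullet trajectory angle:
Height difference = 1.16 - 0.96 = 0.2 m
angle = atan(0.2 / 0.22)
angle = atan(0.909091)
angle = 42.27 degrees

42.27


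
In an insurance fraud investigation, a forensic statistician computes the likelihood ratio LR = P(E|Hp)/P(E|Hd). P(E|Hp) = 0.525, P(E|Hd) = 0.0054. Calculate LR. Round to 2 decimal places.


Likelihood ratio calculation:
LR = P(E|Hp) / P(E|Hd)
LR = 0.525 / 0.0054
LR = 97.22

97.22


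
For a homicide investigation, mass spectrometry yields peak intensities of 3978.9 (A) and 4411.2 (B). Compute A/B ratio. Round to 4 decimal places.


Spectral peak ratio:
Peak A = 3978.9 counts
Peak B = 4411.2 counts
Ratio = 3978.9 / 4411.2 = 0.9020

0.9020


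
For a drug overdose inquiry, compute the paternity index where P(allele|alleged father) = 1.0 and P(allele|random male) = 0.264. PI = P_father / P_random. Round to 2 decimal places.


Paternity Index calculation:
PI = P(allele|father) / P(allele|random)
PI = 1.0 / 0.264
PI = 3.79

3.79


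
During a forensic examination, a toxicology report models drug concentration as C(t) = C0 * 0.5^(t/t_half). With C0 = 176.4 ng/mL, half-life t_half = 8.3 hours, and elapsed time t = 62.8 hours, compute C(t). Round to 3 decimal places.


Drug concentration decay:
Number of half-lives = t / t_half = 62.8 / 8.3 = 7.566265
Decay factor = 0.5^7.566265 = 0.00527627
C(t) = 176.4 * 0.00527627 = 0.931 ng/mL

0.931


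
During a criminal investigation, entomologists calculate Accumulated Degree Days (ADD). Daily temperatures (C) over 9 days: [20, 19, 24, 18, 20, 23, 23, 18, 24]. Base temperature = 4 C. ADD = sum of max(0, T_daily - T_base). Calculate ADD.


Computing ADD day by day:
Day 1: max(0, 20 - 4) = 16
Day 2: max(0, 19 - 4) = 15
Day 3: max(0, 24 - 4) = 20
Day 4: max(0, 18 - 4) = 14
Day 5: max(0, 20 - 4) = 16
Day 6: max(0, 23 - 4) = 19
Day 7: max(0, 23 - 4) = 19
Day 8: max(0, 18 - 4) = 14
Day 9: max(0, 24 - 4) = 20
Total ADD = 153

153


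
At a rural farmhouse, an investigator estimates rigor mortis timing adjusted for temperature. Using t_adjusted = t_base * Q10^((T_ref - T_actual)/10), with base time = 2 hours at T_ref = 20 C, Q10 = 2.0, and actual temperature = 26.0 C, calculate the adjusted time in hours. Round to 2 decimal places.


Rigor mortis time adjustment:
Exponent = (T_ref - T_actual) / 10 = (20 - 26.0) / 10 = -0.6
Q10 factor = 2.0^-0.6 = 0.65975
t_adjusted = 2 * 0.65975 = 1.32 hours

1.32


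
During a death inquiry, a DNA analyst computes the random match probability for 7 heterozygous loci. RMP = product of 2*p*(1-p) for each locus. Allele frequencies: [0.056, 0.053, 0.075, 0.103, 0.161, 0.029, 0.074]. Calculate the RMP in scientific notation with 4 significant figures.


Computing RMP for 7 loci:
Locus 1: 2 * 0.056 * 0.944 = 0.105728
Locus 2: 2 * 0.053 * 0.947 = 0.100382
Locus 3: 2 * 0.075 * 0.925 = 0.13875
Locus 4: 2 * 0.103 * 0.897 = 0.184782
Locus 5: 2 * 0.161 * 0.839 = 0.270158
Locus 6: 2 * 0.029 * 0.971 = 0.056318
Locus 7: 2 * 0.074 * 0.926 = 0.137048
RMP = 5.674e-07

5.674e-07
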